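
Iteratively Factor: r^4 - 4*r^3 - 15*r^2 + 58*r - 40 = (r - 5)*(r^3 + r^2 - 10*r + 8) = (r - 5)*(r - 1)*(r^2 + 2*r - 8) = (r - 5)*(r - 1)*(r + 4)*(r - 2)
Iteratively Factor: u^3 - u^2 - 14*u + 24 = (u - 3)*(u^2 + 2*u - 8) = (u - 3)*(u - 2)*(u + 4)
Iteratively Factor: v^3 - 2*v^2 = (v)*(v^2 - 2*v) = v*(v - 2)*(v)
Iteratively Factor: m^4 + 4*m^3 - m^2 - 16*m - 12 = (m + 1)*(m^3 + 3*m^2 - 4*m - 12) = (m + 1)*(m + 2)*(m^2 + m - 6) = (m + 1)*(m + 2)*(m + 3)*(m - 2)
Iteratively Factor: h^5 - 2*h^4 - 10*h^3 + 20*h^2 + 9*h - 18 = (h + 3)*(h^4 - 5*h^3 + 5*h^2 + 5*h - 6) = (h - 1)*(h + 3)*(h^3 - 4*h^2 + h + 6) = (h - 3)*(h - 1)*(h + 3)*(h^2 - h - 2) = (h - 3)*(h - 1)*(h + 1)*(h + 3)*(h - 2)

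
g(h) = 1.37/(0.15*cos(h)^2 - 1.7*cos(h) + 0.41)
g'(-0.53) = 1.12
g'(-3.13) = 0.01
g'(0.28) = -0.45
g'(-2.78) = 0.21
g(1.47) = 5.70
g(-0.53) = -1.45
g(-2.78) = 0.64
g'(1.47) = -39.37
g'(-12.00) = -1.26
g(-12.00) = -1.49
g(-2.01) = 1.18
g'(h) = 1.37*(0.3*sin(h)*cos(h) - 1.7*sin(h))/(0.15*cos(h)^2 - 1.7*cos(h) + 0.41)^2 = (0.411*cos(h) - 2.329)*sin(h)/(0.15*cos(h)^2 - 1.7*cos(h) + 0.41)^2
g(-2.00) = 1.20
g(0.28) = -1.26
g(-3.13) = 0.61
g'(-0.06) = 0.09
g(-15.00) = 0.77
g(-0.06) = -1.20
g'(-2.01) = 1.68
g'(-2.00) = 1.74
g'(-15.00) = 0.54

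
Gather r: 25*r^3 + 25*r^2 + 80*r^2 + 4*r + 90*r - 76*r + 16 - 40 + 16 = 25*r^3 + 105*r^2 + 18*r - 8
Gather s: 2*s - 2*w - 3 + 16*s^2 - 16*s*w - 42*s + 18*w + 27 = 16*s^2 + s*(-16*w - 40) + 16*w + 24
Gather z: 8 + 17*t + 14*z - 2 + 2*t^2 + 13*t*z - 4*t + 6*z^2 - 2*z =2*t^2 + 13*t + 6*z^2 + z*(13*t + 12) + 6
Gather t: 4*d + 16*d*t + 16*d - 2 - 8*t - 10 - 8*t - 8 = 20*d + t*(16*d - 16) - 20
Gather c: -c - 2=-c - 2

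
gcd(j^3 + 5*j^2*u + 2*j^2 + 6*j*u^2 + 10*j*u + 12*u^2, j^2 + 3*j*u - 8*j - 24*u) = j + 3*u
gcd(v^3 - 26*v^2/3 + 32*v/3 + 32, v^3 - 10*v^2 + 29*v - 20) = v - 4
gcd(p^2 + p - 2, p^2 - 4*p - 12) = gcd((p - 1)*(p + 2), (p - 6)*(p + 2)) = p + 2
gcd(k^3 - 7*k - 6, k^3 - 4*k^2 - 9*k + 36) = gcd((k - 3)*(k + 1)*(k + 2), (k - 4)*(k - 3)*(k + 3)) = k - 3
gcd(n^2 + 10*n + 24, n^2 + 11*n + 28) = n + 4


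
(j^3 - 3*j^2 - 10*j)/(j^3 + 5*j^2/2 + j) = 2*(j - 5)/(2*j + 1)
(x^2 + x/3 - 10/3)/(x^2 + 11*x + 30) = (3*x^2 + x - 10)/(3*(x^2 + 11*x + 30))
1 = 1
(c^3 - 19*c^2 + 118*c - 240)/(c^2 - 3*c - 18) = (c^2 - 13*c + 40)/(c + 3)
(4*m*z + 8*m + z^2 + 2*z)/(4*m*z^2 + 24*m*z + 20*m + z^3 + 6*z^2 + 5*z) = (z + 2)/(z^2 + 6*z + 5)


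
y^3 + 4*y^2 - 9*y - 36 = (y - 3)*(y + 3)*(y + 4)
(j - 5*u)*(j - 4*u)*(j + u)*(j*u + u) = j^4*u - 8*j^3*u^2 + j^3*u + 11*j^2*u^3 - 8*j^2*u^2 + 20*j*u^4 + 11*j*u^3 + 20*u^4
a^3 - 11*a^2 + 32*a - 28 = (a - 7)*(a - 2)^2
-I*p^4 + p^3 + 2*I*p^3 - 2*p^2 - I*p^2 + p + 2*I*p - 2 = (p - 2)*(p - I)*(p + I)*(-I*p + 1)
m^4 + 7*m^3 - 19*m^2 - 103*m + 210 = (m - 3)*(m - 2)*(m + 5)*(m + 7)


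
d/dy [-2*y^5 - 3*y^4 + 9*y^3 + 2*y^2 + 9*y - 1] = -10*y^4 - 12*y^3 + 27*y^2 + 4*y + 9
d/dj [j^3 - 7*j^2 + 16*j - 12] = 3*j^2 - 14*j + 16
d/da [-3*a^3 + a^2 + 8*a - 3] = -9*a^2 + 2*a + 8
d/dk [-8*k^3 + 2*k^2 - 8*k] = -24*k^2 + 4*k - 8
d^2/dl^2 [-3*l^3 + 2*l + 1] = -18*l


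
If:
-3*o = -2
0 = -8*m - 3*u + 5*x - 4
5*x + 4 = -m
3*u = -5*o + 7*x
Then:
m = 7/57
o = 2/3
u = -173/57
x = -47/57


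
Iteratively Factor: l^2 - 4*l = (l)*(l - 4)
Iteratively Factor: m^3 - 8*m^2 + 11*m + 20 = (m + 1)*(m^2 - 9*m + 20) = (m - 5)*(m + 1)*(m - 4)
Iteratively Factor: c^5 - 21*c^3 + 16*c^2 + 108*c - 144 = (c + 3)*(c^4 - 3*c^3 - 12*c^2 + 52*c - 48) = (c - 2)*(c + 3)*(c^3 - c^2 - 14*c + 24) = (c - 2)*(c + 3)*(c + 4)*(c^2 - 5*c + 6) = (c - 2)^2*(c + 3)*(c + 4)*(c - 3)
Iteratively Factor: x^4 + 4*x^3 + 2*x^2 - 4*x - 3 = (x + 1)*(x^3 + 3*x^2 - x - 3) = (x - 1)*(x + 1)*(x^2 + 4*x + 3) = (x - 1)*(x + 1)^2*(x + 3)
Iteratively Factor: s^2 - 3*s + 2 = (s - 1)*(s - 2)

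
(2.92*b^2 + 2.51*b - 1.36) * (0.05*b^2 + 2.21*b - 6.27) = 0.146*b^4 + 6.5787*b^3 - 12.8293*b^2 - 18.7433*b + 8.5272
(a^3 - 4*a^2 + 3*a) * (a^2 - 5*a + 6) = a^5 - 9*a^4 + 29*a^3 - 39*a^2 + 18*a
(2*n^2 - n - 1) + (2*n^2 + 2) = 4*n^2 - n + 1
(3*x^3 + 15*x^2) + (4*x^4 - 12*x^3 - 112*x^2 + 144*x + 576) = 4*x^4 - 9*x^3 - 97*x^2 + 144*x + 576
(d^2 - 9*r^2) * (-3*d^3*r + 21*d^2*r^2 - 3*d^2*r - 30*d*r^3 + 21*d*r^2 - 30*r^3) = -3*d^5*r + 21*d^4*r^2 - 3*d^4*r - 3*d^3*r^3 + 21*d^3*r^2 - 189*d^2*r^4 - 3*d^2*r^3 + 270*d*r^5 - 189*d*r^4 + 270*r^5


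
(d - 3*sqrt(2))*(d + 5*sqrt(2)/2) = d^2 - sqrt(2)*d/2 - 15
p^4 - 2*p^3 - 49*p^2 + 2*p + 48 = (p - 8)*(p - 1)*(p + 1)*(p + 6)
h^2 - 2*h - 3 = (h - 3)*(h + 1)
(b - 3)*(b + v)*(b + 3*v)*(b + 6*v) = b^4 + 10*b^3*v - 3*b^3 + 27*b^2*v^2 - 30*b^2*v + 18*b*v^3 - 81*b*v^2 - 54*v^3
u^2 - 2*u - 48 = (u - 8)*(u + 6)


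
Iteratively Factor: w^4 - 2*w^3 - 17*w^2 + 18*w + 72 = (w + 2)*(w^3 - 4*w^2 - 9*w + 36) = (w - 3)*(w + 2)*(w^2 - w - 12) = (w - 4)*(w - 3)*(w + 2)*(w + 3)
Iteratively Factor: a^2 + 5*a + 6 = (a + 2)*(a + 3)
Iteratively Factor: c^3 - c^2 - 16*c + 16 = (c + 4)*(c^2 - 5*c + 4) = (c - 1)*(c + 4)*(c - 4)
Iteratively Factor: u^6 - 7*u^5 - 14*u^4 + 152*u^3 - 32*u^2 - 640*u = (u + 2)*(u^5 - 9*u^4 + 4*u^3 + 144*u^2 - 320*u) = (u - 5)*(u + 2)*(u^4 - 4*u^3 - 16*u^2 + 64*u) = (u - 5)*(u + 2)*(u + 4)*(u^3 - 8*u^2 + 16*u) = (u - 5)*(u - 4)*(u + 2)*(u + 4)*(u^2 - 4*u) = (u - 5)*(u - 4)^2*(u + 2)*(u + 4)*(u)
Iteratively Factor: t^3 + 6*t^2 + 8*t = (t + 4)*(t^2 + 2*t) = (t + 2)*(t + 4)*(t)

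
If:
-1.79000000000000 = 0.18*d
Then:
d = -9.94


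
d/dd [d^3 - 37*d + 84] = 3*d^2 - 37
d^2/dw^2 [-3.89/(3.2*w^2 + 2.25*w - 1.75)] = (79.6672*w^2 + 56.016*w - 3.89*(6.4*w + 2.25)*(12.8*w + 4.5) - 43.568)/(3.2*w^2 + 2.25*w - 1.75)^3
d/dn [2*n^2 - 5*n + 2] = 4*n - 5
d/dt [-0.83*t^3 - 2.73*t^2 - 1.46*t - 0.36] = -2.49*t^2 - 5.46*t - 1.46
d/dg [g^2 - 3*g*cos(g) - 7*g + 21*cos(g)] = 3*g*sin(g) + 2*g - 21*sin(g) - 3*cos(g) - 7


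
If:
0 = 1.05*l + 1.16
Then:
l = -1.10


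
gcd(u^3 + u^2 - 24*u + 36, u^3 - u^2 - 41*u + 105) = u - 3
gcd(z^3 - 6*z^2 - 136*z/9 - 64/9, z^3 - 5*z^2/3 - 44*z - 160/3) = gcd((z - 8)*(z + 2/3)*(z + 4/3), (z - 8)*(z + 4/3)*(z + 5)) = z^2 - 20*z/3 - 32/3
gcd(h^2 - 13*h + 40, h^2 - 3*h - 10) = h - 5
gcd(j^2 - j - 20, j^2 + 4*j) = j + 4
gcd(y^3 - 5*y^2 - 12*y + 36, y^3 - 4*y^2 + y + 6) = y - 2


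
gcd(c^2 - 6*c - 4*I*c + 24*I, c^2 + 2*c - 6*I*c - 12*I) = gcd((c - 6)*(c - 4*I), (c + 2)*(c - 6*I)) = 1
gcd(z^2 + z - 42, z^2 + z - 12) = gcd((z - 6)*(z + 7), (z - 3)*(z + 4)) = 1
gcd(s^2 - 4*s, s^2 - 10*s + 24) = s - 4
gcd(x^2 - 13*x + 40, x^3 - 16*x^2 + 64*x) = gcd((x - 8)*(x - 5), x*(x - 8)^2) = x - 8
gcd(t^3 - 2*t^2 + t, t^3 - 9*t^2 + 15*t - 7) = t^2 - 2*t + 1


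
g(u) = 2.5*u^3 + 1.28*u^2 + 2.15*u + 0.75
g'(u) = 7.5*u^2 + 2.56*u + 2.15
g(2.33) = 44.33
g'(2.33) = 48.83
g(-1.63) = -10.18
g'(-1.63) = 17.90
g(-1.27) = -5.04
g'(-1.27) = 11.00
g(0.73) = 3.97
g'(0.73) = 8.02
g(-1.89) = -15.62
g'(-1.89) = 24.10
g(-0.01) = 0.73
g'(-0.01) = 2.13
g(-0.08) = 0.58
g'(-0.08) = 1.99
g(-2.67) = -43.45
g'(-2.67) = 48.78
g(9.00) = 1946.28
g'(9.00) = 632.69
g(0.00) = 0.75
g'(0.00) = 2.15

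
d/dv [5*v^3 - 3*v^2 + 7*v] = 15*v^2 - 6*v + 7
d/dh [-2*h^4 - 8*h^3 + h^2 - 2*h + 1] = -8*h^3 - 24*h^2 + 2*h - 2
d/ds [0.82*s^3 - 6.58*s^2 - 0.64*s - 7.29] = 2.46*s^2 - 13.16*s - 0.64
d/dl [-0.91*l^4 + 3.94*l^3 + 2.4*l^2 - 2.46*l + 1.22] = -3.64*l^3 + 11.82*l^2 + 4.8*l - 2.46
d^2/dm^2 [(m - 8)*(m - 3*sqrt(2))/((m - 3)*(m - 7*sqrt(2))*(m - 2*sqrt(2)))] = 2*(m^6 - 24*m^5 - 9*sqrt(2)*m^5 + 150*m^4 + 306*sqrt(2)*m^4 - 3604*m^3 - 888*sqrt(2)*m^3 + 6876*m^2 + 10548*sqrt(2)*m^2 - 28296*m - 14580*sqrt(2)*m + 10920 + 22560*sqrt(2))/(m^9 - 27*sqrt(2)*m^8 - 9*m^8 + 243*sqrt(2)*m^7 + 597*m^7 - 3699*sqrt(2)*m^6 - 5157*m^6 + 31350*m^5 + 27459*sqrt(2)*m^5 - 159030*m^4 - 101358*sqrt(2)*m^4 + 270702*sqrt(2)*m^3 + 452872*m^3 - 571536*sqrt(2)*m^2 - 628488*m^2 + 592704*m + 571536*sqrt(2)*m - 592704)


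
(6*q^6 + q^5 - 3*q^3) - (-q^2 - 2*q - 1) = 6*q^6 + q^5 - 3*q^3 + q^2 + 2*q + 1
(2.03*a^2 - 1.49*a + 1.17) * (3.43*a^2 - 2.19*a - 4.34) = 6.9629*a^4 - 9.5564*a^3 - 1.534*a^2 + 3.9043*a - 5.0778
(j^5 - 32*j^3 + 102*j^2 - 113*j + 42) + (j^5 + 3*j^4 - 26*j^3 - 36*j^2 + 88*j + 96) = 2*j^5 + 3*j^4 - 58*j^3 + 66*j^2 - 25*j + 138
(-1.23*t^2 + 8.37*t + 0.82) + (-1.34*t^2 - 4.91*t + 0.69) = -2.57*t^2 + 3.46*t + 1.51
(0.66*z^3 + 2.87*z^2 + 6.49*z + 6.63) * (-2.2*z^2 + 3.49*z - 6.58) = -1.452*z^5 - 4.0106*z^4 - 8.6045*z^3 - 10.8205*z^2 - 19.5655*z - 43.6254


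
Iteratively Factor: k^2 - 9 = (k - 3)*(k + 3)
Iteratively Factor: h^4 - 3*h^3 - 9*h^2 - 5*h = (h - 5)*(h^3 + 2*h^2 + h) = (h - 5)*(h + 1)*(h^2 + h) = h*(h - 5)*(h + 1)*(h + 1)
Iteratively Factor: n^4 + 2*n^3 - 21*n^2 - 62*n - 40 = (n + 4)*(n^3 - 2*n^2 - 13*n - 10) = (n + 1)*(n + 4)*(n^2 - 3*n - 10) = (n - 5)*(n + 1)*(n + 4)*(n + 2)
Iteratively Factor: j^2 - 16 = (j + 4)*(j - 4)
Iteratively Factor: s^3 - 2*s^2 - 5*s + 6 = (s - 1)*(s^2 - s - 6) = (s - 3)*(s - 1)*(s + 2)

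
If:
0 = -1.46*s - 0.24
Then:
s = -0.16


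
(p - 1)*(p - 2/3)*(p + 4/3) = p^3 - p^2/3 - 14*p/9 + 8/9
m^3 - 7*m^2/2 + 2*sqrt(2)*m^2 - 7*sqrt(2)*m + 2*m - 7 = (m - 7/2)*(m + sqrt(2))^2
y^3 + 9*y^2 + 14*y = y*(y + 2)*(y + 7)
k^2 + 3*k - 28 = (k - 4)*(k + 7)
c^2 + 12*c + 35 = (c + 5)*(c + 7)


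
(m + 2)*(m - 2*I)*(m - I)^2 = m^4 + 2*m^3 - 4*I*m^3 - 5*m^2 - 8*I*m^2 - 10*m + 2*I*m + 4*I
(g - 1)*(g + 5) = g^2 + 4*g - 5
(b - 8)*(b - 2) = b^2 - 10*b + 16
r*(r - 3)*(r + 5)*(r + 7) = r^4 + 9*r^3 - r^2 - 105*r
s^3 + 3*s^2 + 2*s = s*(s + 1)*(s + 2)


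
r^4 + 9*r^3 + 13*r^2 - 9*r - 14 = (r - 1)*(r + 1)*(r + 2)*(r + 7)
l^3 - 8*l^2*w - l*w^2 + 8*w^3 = (l - 8*w)*(l - w)*(l + w)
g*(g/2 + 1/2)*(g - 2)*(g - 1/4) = g^4/2 - 5*g^3/8 - 7*g^2/8 + g/4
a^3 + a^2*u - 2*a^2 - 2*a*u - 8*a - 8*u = (a - 4)*(a + 2)*(a + u)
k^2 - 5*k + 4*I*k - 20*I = (k - 5)*(k + 4*I)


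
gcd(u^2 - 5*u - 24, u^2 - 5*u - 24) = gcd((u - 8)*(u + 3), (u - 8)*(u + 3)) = u^2 - 5*u - 24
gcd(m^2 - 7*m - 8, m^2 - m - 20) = 1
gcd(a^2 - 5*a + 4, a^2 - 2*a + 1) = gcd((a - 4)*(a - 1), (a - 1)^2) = a - 1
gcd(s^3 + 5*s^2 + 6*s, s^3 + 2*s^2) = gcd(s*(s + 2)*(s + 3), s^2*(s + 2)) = s^2 + 2*s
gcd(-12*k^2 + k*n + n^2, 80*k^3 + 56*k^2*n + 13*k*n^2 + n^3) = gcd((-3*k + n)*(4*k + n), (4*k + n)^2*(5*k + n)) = 4*k + n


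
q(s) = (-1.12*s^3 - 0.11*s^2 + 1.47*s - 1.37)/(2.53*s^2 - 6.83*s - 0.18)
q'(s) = (6.83 - 5.06*s)*(-1.12*s^3 - 0.11*s^2 + 1.47*s - 1.37)/(2.53*s^2 - 6.83*s - 0.18)^2 + (-3.36*s^2 - 0.22*s + 1.47)/(2.53*s^2 - 6.83*s - 0.18)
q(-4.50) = 1.12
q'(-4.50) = -0.40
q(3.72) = -5.84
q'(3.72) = 2.57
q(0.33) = 0.43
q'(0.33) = -1.52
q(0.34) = 0.42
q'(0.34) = -1.43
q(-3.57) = 0.76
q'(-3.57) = -0.38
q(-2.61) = 0.40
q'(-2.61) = -0.37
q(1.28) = 0.42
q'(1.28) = 0.87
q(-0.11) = -2.54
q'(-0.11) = -28.81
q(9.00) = -5.68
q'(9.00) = -0.37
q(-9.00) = 2.98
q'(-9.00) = -0.42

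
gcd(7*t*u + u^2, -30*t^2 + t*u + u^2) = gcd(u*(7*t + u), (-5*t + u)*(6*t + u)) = 1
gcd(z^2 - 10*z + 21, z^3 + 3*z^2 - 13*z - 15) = z - 3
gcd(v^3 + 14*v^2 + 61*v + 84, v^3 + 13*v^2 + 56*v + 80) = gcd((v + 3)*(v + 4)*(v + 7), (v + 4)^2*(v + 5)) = v + 4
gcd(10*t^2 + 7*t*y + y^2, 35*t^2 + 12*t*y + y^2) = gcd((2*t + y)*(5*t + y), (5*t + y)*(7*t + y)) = 5*t + y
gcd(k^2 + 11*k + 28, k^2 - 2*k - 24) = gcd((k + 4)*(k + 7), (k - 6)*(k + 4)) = k + 4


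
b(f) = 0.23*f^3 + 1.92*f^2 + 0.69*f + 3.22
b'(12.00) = 146.13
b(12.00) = 685.42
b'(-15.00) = 98.34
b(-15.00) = -351.38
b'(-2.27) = -4.47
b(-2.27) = 8.86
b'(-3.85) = -3.87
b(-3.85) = 15.90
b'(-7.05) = 7.91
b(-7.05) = 13.19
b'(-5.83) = 1.76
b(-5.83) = 18.88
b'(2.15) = 12.14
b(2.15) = 15.86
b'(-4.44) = -2.76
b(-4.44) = 17.87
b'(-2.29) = -4.49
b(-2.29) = 8.95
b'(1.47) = 7.83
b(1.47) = 9.11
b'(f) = 0.69*f^2 + 3.84*f + 0.69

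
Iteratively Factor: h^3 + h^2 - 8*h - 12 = (h + 2)*(h^2 - h - 6) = (h + 2)^2*(h - 3)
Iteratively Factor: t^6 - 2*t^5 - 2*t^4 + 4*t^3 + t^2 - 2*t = (t - 2)*(t^5 - 2*t^3 + t) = (t - 2)*(t + 1)*(t^4 - t^3 - t^2 + t) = t*(t - 2)*(t + 1)*(t^3 - t^2 - t + 1) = t*(t - 2)*(t + 1)^2*(t^2 - 2*t + 1) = t*(t - 2)*(t - 1)*(t + 1)^2*(t - 1)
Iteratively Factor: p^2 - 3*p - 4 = (p + 1)*(p - 4)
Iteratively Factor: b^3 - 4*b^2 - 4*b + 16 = (b - 4)*(b^2 - 4) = (b - 4)*(b - 2)*(b + 2)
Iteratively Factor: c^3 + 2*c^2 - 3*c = (c)*(c^2 + 2*c - 3) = c*(c - 1)*(c + 3)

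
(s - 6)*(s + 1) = s^2 - 5*s - 6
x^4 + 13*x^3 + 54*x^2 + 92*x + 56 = (x + 2)^3*(x + 7)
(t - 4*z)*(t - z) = t^2 - 5*t*z + 4*z^2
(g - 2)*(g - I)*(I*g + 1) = I*g^3 + 2*g^2 - 2*I*g^2 - 4*g - I*g + 2*I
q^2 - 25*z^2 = (q - 5*z)*(q + 5*z)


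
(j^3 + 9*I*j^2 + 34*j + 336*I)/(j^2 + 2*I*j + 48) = j + 7*I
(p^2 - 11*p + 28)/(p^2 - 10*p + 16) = (p^2 - 11*p + 28)/(p^2 - 10*p + 16)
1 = 1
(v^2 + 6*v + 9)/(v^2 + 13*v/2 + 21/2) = 2*(v + 3)/(2*v + 7)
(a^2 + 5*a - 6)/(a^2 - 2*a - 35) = (-a^2 - 5*a + 6)/(-a^2 + 2*a + 35)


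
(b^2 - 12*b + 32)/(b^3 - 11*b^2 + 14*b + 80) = (b - 4)/(b^2 - 3*b - 10)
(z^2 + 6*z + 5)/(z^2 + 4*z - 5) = (z + 1)/(z - 1)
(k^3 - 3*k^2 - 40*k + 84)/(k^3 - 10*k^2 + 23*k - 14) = (k + 6)/(k - 1)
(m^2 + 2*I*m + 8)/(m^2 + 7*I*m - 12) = (m - 2*I)/(m + 3*I)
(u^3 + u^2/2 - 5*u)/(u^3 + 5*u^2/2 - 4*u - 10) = u/(u + 2)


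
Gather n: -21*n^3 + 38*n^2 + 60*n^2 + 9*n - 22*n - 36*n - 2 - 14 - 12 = -21*n^3 + 98*n^2 - 49*n - 28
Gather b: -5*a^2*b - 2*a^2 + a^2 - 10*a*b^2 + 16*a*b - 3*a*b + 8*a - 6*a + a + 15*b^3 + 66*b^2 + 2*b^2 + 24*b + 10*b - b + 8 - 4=-a^2 + 3*a + 15*b^3 + b^2*(68 - 10*a) + b*(-5*a^2 + 13*a + 33) + 4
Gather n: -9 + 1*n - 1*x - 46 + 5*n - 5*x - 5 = 6*n - 6*x - 60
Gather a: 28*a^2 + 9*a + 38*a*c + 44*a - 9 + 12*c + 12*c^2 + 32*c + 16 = 28*a^2 + a*(38*c + 53) + 12*c^2 + 44*c + 7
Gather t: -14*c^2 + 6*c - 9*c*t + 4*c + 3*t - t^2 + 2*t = -14*c^2 + 10*c - t^2 + t*(5 - 9*c)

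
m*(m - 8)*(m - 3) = m^3 - 11*m^2 + 24*m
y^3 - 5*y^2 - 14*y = y*(y - 7)*(y + 2)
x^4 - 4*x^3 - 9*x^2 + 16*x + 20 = (x - 5)*(x - 2)*(x + 1)*(x + 2)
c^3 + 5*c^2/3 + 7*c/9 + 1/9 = (c + 1/3)^2*(c + 1)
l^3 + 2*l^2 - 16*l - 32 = (l - 4)*(l + 2)*(l + 4)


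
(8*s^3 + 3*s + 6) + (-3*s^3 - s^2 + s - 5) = 5*s^3 - s^2 + 4*s + 1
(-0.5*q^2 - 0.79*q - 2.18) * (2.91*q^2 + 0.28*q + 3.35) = -1.455*q^4 - 2.4389*q^3 - 8.24*q^2 - 3.2569*q - 7.303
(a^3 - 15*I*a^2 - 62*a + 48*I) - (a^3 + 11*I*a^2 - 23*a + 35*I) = -26*I*a^2 - 39*a + 13*I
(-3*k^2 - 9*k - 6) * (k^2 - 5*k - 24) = -3*k^4 + 6*k^3 + 111*k^2 + 246*k + 144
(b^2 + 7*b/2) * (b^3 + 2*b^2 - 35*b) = b^5 + 11*b^4/2 - 28*b^3 - 245*b^2/2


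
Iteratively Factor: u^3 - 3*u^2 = (u)*(u^2 - 3*u) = u^2*(u - 3)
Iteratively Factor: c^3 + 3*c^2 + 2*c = (c + 2)*(c^2 + c) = c*(c + 2)*(c + 1)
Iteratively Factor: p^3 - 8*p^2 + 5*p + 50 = (p - 5)*(p^2 - 3*p - 10) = (p - 5)*(p + 2)*(p - 5)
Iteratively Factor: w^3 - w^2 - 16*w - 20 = (w - 5)*(w^2 + 4*w + 4) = (w - 5)*(w + 2)*(w + 2)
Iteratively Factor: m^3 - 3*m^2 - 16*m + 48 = (m - 3)*(m^2 - 16) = (m - 3)*(m + 4)*(m - 4)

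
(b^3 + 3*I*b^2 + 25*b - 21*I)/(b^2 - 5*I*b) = (b^3 + 3*I*b^2 + 25*b - 21*I)/(b*(b - 5*I))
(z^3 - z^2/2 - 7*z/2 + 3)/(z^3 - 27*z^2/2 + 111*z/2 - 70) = (2*z^3 - z^2 - 7*z + 6)/(2*z^3 - 27*z^2 + 111*z - 140)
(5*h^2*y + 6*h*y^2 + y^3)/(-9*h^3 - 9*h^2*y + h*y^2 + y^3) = y*(5*h + y)/(-9*h^2 + y^2)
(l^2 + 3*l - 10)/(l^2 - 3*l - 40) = (l - 2)/(l - 8)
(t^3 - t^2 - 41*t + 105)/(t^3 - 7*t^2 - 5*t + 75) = (t^2 + 4*t - 21)/(t^2 - 2*t - 15)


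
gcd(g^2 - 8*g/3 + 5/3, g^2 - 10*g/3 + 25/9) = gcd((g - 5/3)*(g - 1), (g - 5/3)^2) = g - 5/3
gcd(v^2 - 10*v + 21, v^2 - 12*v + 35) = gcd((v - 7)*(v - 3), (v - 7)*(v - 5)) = v - 7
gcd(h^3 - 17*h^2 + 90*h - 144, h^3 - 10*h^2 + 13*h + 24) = h^2 - 11*h + 24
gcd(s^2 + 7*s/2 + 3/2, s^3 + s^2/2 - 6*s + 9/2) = s + 3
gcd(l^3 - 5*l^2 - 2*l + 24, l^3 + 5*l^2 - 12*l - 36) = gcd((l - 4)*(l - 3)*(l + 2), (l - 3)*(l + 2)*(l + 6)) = l^2 - l - 6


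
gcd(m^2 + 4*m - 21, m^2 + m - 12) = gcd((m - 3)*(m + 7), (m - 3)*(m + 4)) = m - 3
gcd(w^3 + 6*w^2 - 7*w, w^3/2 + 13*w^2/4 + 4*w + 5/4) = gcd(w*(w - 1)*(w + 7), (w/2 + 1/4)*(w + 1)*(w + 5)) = 1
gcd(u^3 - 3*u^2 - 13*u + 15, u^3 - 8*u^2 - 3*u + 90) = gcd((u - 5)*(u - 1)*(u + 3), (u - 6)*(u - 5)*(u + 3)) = u^2 - 2*u - 15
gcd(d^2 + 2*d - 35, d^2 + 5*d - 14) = d + 7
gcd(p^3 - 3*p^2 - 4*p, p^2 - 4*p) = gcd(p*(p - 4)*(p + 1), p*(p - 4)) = p^2 - 4*p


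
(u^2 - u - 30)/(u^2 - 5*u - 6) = (u + 5)/(u + 1)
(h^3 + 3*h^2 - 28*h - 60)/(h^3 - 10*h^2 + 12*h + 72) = (h^2 + h - 30)/(h^2 - 12*h + 36)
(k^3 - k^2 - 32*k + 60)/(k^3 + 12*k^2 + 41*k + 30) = (k^2 - 7*k + 10)/(k^2 + 6*k + 5)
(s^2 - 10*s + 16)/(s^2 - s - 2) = (s - 8)/(s + 1)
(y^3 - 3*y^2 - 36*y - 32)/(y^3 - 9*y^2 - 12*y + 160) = (y + 1)/(y - 5)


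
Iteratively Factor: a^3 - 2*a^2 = (a)*(a^2 - 2*a) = a*(a - 2)*(a)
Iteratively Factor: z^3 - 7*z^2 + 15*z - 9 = (z - 3)*(z^2 - 4*z + 3) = (z - 3)^2*(z - 1)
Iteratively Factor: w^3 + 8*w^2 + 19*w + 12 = (w + 4)*(w^2 + 4*w + 3) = (w + 3)*(w + 4)*(w + 1)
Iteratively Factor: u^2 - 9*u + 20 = (u - 5)*(u - 4)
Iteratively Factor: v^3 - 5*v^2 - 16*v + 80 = (v - 4)*(v^2 - v - 20) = (v - 5)*(v - 4)*(v + 4)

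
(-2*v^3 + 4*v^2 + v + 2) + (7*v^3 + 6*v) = 5*v^3 + 4*v^2 + 7*v + 2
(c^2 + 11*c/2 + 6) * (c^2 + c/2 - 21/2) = c^4 + 6*c^3 - 7*c^2/4 - 219*c/4 - 63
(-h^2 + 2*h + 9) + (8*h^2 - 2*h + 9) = 7*h^2 + 18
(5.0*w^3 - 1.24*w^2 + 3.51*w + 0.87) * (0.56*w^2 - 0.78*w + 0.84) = 2.8*w^5 - 4.5944*w^4 + 7.1328*w^3 - 3.2922*w^2 + 2.2698*w + 0.7308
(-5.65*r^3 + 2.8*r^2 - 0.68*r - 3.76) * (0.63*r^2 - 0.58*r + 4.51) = -3.5595*r^5 + 5.041*r^4 - 27.5339*r^3 + 10.6536*r^2 - 0.886000000000001*r - 16.9576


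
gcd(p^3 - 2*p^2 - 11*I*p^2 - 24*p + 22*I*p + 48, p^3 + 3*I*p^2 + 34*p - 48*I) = p - 3*I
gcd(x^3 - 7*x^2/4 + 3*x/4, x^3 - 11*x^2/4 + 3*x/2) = x^2 - 3*x/4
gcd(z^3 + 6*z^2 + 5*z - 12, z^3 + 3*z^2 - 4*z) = z^2 + 3*z - 4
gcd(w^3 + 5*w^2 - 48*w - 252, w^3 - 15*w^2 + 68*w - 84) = w - 7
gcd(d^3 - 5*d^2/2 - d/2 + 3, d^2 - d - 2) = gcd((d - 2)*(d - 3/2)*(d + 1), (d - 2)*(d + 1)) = d^2 - d - 2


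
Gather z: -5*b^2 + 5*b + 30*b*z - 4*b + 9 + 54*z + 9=-5*b^2 + b + z*(30*b + 54) + 18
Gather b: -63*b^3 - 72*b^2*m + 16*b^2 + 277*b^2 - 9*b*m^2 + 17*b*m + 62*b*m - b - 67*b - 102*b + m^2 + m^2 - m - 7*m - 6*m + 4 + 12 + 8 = -63*b^3 + b^2*(293 - 72*m) + b*(-9*m^2 + 79*m - 170) + 2*m^2 - 14*m + 24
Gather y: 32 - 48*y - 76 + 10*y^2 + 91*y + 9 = 10*y^2 + 43*y - 35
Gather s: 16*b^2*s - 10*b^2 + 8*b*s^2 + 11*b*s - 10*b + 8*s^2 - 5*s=-10*b^2 - 10*b + s^2*(8*b + 8) + s*(16*b^2 + 11*b - 5)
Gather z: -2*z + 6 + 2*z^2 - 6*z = 2*z^2 - 8*z + 6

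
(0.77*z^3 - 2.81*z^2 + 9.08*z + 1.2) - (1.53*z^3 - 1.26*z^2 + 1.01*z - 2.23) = -0.76*z^3 - 1.55*z^2 + 8.07*z + 3.43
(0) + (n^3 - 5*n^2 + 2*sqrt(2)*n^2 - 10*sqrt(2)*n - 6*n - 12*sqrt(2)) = n^3 - 5*n^2 + 2*sqrt(2)*n^2 - 10*sqrt(2)*n - 6*n - 12*sqrt(2)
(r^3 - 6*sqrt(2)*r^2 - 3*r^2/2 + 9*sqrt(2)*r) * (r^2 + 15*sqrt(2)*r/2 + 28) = r^5 - 3*r^4/2 + 3*sqrt(2)*r^4/2 - 62*r^3 - 9*sqrt(2)*r^3/4 - 168*sqrt(2)*r^2 + 93*r^2 + 252*sqrt(2)*r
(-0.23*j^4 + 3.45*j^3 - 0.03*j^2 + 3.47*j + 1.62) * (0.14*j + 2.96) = -0.0322*j^5 - 0.1978*j^4 + 10.2078*j^3 + 0.397*j^2 + 10.498*j + 4.7952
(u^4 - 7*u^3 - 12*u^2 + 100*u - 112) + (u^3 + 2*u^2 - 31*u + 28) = u^4 - 6*u^3 - 10*u^2 + 69*u - 84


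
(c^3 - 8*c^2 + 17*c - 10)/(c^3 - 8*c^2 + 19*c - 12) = (c^2 - 7*c + 10)/(c^2 - 7*c + 12)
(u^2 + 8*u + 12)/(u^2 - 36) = (u + 2)/(u - 6)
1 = 1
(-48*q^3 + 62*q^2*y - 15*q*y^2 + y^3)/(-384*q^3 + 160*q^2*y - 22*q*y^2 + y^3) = (-q + y)/(-8*q + y)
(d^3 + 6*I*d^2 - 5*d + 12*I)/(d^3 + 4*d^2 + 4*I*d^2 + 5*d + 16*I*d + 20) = (d^2 + 7*I*d - 12)/(d^2 + d*(4 + 5*I) + 20*I)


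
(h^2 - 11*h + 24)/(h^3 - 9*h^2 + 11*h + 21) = (h - 8)/(h^2 - 6*h - 7)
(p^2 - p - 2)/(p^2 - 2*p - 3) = (p - 2)/(p - 3)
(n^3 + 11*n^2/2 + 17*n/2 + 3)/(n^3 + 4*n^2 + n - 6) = (n + 1/2)/(n - 1)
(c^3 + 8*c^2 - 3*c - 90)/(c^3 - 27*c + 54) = (c + 5)/(c - 3)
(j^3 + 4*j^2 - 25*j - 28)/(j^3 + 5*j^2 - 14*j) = (j^2 - 3*j - 4)/(j*(j - 2))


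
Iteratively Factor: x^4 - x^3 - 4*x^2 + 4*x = (x - 2)*(x^3 + x^2 - 2*x) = (x - 2)*(x - 1)*(x^2 + 2*x) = x*(x - 2)*(x - 1)*(x + 2)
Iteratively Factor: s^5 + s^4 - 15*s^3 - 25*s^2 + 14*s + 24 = (s + 3)*(s^4 - 2*s^3 - 9*s^2 + 2*s + 8) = (s - 4)*(s + 3)*(s^3 + 2*s^2 - s - 2) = (s - 4)*(s + 2)*(s + 3)*(s^2 - 1) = (s - 4)*(s - 1)*(s + 2)*(s + 3)*(s + 1)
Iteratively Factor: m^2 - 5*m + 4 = (m - 4)*(m - 1)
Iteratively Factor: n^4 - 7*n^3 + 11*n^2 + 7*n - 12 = (n + 1)*(n^3 - 8*n^2 + 19*n - 12) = (n - 4)*(n + 1)*(n^2 - 4*n + 3) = (n - 4)*(n - 1)*(n + 1)*(n - 3)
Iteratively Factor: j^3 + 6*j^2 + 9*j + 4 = (j + 1)*(j^2 + 5*j + 4) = (j + 1)^2*(j + 4)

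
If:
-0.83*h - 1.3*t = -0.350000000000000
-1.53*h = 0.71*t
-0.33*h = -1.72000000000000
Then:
No Solution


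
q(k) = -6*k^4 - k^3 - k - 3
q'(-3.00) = 620.00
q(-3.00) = -459.00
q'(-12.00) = 41039.00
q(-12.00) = -122679.00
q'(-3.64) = 1116.74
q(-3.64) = -1004.44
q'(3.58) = -1140.63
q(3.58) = -1038.02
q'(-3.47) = 965.64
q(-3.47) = -827.65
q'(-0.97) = 18.08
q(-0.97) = -6.43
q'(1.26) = -53.77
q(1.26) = -21.38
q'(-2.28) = 267.86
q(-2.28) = -151.01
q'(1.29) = -57.51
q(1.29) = -23.05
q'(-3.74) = 1212.56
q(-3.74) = -1120.86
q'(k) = -24*k^3 - 3*k^2 - 1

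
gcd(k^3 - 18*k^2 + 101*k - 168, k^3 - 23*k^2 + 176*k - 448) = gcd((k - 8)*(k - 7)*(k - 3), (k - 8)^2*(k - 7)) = k^2 - 15*k + 56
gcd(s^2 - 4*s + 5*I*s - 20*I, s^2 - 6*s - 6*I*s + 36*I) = 1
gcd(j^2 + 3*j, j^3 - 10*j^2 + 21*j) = j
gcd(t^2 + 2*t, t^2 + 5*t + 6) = t + 2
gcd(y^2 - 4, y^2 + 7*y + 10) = y + 2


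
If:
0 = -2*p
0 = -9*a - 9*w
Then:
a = -w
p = 0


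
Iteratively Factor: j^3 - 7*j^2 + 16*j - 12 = (j - 2)*(j^2 - 5*j + 6) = (j - 3)*(j - 2)*(j - 2)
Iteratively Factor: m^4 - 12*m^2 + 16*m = (m - 2)*(m^3 + 2*m^2 - 8*m) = m*(m - 2)*(m^2 + 2*m - 8) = m*(m - 2)*(m + 4)*(m - 2)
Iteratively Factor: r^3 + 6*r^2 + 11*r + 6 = (r + 3)*(r^2 + 3*r + 2) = (r + 1)*(r + 3)*(r + 2)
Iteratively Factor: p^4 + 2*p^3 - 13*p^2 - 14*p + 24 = (p - 1)*(p^3 + 3*p^2 - 10*p - 24) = (p - 1)*(p + 2)*(p^2 + p - 12) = (p - 1)*(p + 2)*(p + 4)*(p - 3)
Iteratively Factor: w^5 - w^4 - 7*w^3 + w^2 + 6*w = (w - 1)*(w^4 - 7*w^2 - 6*w) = w*(w - 1)*(w^3 - 7*w - 6) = w*(w - 1)*(w + 1)*(w^2 - w - 6) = w*(w - 1)*(w + 1)*(w + 2)*(w - 3)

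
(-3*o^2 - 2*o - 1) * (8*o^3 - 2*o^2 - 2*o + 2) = -24*o^5 - 10*o^4 + 2*o^3 - 2*o - 2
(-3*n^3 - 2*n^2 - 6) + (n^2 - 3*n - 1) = -3*n^3 - n^2 - 3*n - 7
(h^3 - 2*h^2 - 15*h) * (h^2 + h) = h^5 - h^4 - 17*h^3 - 15*h^2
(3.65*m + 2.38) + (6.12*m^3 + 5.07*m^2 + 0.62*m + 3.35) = 6.12*m^3 + 5.07*m^2 + 4.27*m + 5.73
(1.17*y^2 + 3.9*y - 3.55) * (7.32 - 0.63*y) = -0.7371*y^3 + 6.1074*y^2 + 30.7845*y - 25.986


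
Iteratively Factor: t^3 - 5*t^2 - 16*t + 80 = (t - 5)*(t^2 - 16) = (t - 5)*(t + 4)*(t - 4)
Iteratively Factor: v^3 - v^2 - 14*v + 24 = (v - 2)*(v^2 + v - 12) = (v - 2)*(v + 4)*(v - 3)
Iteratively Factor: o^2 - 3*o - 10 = (o - 5)*(o + 2)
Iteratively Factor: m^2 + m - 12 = (m + 4)*(m - 3)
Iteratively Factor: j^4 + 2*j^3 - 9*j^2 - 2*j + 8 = (j - 1)*(j^3 + 3*j^2 - 6*j - 8) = (j - 1)*(j + 1)*(j^2 + 2*j - 8) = (j - 2)*(j - 1)*(j + 1)*(j + 4)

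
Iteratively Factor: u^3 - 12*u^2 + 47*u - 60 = (u - 5)*(u^2 - 7*u + 12) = (u - 5)*(u - 3)*(u - 4)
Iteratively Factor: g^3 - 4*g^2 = (g)*(g^2 - 4*g) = g*(g - 4)*(g)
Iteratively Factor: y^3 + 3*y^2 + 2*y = (y)*(y^2 + 3*y + 2) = y*(y + 1)*(y + 2)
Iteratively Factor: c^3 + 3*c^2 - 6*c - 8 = (c - 2)*(c^2 + 5*c + 4) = (c - 2)*(c + 4)*(c + 1)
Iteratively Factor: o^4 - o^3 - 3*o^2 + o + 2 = (o - 2)*(o^3 + o^2 - o - 1) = (o - 2)*(o + 1)*(o^2 - 1) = (o - 2)*(o - 1)*(o + 1)*(o + 1)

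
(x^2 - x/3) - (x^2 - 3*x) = 8*x/3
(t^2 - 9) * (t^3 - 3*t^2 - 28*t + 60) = t^5 - 3*t^4 - 37*t^3 + 87*t^2 + 252*t - 540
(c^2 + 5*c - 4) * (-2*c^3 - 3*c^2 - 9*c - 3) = -2*c^5 - 13*c^4 - 16*c^3 - 36*c^2 + 21*c + 12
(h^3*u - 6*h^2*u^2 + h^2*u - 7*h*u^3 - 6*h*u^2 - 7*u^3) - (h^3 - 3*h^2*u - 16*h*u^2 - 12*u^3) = h^3*u - h^3 - 6*h^2*u^2 + 4*h^2*u - 7*h*u^3 + 10*h*u^2 + 5*u^3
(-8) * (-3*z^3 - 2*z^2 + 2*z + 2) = 24*z^3 + 16*z^2 - 16*z - 16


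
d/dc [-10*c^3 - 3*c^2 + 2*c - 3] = -30*c^2 - 6*c + 2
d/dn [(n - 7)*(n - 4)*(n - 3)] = 3*n^2 - 28*n + 61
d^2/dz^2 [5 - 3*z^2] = -6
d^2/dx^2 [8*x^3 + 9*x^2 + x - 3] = 48*x + 18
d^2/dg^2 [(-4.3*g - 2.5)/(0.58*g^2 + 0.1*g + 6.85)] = (-(1.16*g + 0.1)*(2.32*g + 0.2)*(4.3*g + 2.5) + (14.964*g + 3.76)*(0.58*g^2 + 0.1*g + 6.85))/(0.58*g^2 + 0.1*g + 6.85)^3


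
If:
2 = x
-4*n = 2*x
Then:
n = -1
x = 2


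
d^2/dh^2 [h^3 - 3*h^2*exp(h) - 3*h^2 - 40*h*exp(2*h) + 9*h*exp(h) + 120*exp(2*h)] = -3*h^2*exp(h) - 160*h*exp(2*h) - 3*h*exp(h) + 6*h + 320*exp(2*h) + 12*exp(h) - 6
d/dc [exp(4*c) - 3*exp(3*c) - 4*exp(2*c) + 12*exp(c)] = (4*exp(3*c) - 9*exp(2*c) - 8*exp(c) + 12)*exp(c)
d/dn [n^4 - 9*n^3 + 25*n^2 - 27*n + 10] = 4*n^3 - 27*n^2 + 50*n - 27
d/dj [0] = 0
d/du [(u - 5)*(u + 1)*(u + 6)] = 3*u^2 + 4*u - 29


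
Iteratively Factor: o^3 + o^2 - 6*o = (o - 2)*(o^2 + 3*o) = o*(o - 2)*(o + 3)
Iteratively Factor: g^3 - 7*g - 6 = (g + 1)*(g^2 - g - 6) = (g - 3)*(g + 1)*(g + 2)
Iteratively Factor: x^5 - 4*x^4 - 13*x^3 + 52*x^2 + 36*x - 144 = (x - 3)*(x^4 - x^3 - 16*x^2 + 4*x + 48) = (x - 3)*(x + 2)*(x^3 - 3*x^2 - 10*x + 24) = (x - 3)*(x - 2)*(x + 2)*(x^2 - x - 12) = (x - 3)*(x - 2)*(x + 2)*(x + 3)*(x - 4)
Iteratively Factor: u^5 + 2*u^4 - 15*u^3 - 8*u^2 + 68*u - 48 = (u + 3)*(u^4 - u^3 - 12*u^2 + 28*u - 16) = (u - 1)*(u + 3)*(u^3 - 12*u + 16) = (u - 2)*(u - 1)*(u + 3)*(u^2 + 2*u - 8) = (u - 2)*(u - 1)*(u + 3)*(u + 4)*(u - 2)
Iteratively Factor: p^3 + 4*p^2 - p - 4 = (p + 4)*(p^2 - 1) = (p + 1)*(p + 4)*(p - 1)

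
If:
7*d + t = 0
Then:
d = -t/7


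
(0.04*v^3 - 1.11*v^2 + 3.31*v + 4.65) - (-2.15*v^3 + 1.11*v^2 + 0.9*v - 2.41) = 2.19*v^3 - 2.22*v^2 + 2.41*v + 7.06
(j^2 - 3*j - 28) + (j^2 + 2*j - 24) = 2*j^2 - j - 52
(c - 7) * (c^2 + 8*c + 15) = c^3 + c^2 - 41*c - 105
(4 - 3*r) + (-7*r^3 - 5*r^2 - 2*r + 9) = -7*r^3 - 5*r^2 - 5*r + 13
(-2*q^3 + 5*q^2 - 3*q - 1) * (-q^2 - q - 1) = 2*q^5 - 3*q^4 - q^2 + 4*q + 1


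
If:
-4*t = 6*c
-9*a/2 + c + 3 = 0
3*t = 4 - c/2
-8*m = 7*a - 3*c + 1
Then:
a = 4/9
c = -1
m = -8/9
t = 3/2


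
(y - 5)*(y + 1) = y^2 - 4*y - 5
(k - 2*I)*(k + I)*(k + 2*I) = k^3 + I*k^2 + 4*k + 4*I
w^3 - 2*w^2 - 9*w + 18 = (w - 3)*(w - 2)*(w + 3)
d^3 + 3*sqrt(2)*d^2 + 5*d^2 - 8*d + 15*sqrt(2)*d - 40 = (d + 5)*(d - sqrt(2))*(d + 4*sqrt(2))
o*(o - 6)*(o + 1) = o^3 - 5*o^2 - 6*o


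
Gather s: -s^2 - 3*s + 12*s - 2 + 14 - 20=-s^2 + 9*s - 8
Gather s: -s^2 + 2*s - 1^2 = -s^2 + 2*s - 1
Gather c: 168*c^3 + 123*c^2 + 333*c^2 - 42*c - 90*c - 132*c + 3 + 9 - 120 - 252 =168*c^3 + 456*c^2 - 264*c - 360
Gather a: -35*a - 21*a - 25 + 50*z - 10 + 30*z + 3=-56*a + 80*z - 32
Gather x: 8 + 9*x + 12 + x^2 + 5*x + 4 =x^2 + 14*x + 24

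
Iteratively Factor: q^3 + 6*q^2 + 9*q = (q + 3)*(q^2 + 3*q) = q*(q + 3)*(q + 3)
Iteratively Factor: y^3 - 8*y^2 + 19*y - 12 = (y - 3)*(y^2 - 5*y + 4) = (y - 3)*(y - 1)*(y - 4)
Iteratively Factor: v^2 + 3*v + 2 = (v + 1)*(v + 2)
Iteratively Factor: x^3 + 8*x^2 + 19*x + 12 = (x + 4)*(x^2 + 4*x + 3) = (x + 3)*(x + 4)*(x + 1)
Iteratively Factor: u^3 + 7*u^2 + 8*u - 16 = (u + 4)*(u^2 + 3*u - 4) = (u + 4)^2*(u - 1)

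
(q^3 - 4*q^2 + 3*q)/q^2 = q - 4 + 3/q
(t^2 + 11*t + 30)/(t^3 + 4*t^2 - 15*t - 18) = (t + 5)/(t^2 - 2*t - 3)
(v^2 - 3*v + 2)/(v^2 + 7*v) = (v^2 - 3*v + 2)/(v*(v + 7))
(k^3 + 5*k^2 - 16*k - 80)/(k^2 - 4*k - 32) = (k^2 + k - 20)/(k - 8)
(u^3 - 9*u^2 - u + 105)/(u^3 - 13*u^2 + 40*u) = (u^2 - 4*u - 21)/(u*(u - 8))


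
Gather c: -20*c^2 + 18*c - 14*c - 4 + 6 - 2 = -20*c^2 + 4*c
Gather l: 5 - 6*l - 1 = 4 - 6*l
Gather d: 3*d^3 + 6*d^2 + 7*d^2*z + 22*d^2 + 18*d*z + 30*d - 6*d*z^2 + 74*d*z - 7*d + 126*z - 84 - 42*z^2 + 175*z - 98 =3*d^3 + d^2*(7*z + 28) + d*(-6*z^2 + 92*z + 23) - 42*z^2 + 301*z - 182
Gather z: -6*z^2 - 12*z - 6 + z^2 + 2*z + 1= -5*z^2 - 10*z - 5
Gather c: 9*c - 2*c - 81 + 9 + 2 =7*c - 70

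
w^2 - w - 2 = (w - 2)*(w + 1)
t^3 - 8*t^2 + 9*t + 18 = (t - 6)*(t - 3)*(t + 1)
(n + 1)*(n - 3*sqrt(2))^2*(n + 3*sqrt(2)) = n^4 - 3*sqrt(2)*n^3 + n^3 - 18*n^2 - 3*sqrt(2)*n^2 - 18*n + 54*sqrt(2)*n + 54*sqrt(2)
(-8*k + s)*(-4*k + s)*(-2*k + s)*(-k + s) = 64*k^4 - 120*k^3*s + 70*k^2*s^2 - 15*k*s^3 + s^4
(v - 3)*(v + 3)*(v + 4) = v^3 + 4*v^2 - 9*v - 36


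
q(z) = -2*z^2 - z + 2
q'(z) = -4*z - 1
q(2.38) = -11.71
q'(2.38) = -10.52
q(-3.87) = -24.08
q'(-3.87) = 14.48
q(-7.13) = -92.54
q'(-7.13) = 27.52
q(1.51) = -4.07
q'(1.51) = -7.04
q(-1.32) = -0.16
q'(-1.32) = 4.28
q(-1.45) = -0.76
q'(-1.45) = 4.80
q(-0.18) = 2.12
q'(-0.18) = -0.28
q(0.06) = 1.93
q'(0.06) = -1.24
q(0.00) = 2.00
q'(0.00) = -1.00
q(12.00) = -298.00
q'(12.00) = -49.00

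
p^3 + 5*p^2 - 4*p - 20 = (p - 2)*(p + 2)*(p + 5)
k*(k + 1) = k^2 + k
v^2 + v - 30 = (v - 5)*(v + 6)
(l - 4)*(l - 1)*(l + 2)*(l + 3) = l^4 - 15*l^2 - 10*l + 24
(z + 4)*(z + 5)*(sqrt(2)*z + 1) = sqrt(2)*z^3 + z^2 + 9*sqrt(2)*z^2 + 9*z + 20*sqrt(2)*z + 20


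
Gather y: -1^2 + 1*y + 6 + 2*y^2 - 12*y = 2*y^2 - 11*y + 5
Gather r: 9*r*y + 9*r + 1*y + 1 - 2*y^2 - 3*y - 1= r*(9*y + 9) - 2*y^2 - 2*y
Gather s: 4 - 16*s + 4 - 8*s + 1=9 - 24*s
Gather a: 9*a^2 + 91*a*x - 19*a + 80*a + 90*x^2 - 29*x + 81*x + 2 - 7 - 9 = 9*a^2 + a*(91*x + 61) + 90*x^2 + 52*x - 14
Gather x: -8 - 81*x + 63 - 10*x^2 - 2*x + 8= -10*x^2 - 83*x + 63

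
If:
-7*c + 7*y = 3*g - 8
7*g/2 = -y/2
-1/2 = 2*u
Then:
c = 52*y/49 + 8/7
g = -y/7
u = -1/4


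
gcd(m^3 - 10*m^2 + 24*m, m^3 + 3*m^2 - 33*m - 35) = 1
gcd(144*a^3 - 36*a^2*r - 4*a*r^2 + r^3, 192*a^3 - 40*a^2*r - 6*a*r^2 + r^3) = -24*a^2 + 2*a*r + r^2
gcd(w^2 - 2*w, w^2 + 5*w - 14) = w - 2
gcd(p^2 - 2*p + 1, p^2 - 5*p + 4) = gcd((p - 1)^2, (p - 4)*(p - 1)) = p - 1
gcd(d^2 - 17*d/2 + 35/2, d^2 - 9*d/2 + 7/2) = d - 7/2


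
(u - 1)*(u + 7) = u^2 + 6*u - 7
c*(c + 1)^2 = c^3 + 2*c^2 + c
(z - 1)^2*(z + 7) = z^3 + 5*z^2 - 13*z + 7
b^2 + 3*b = b*(b + 3)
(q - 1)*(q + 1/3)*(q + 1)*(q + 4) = q^4 + 13*q^3/3 + q^2/3 - 13*q/3 - 4/3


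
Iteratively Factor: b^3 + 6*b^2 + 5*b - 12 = (b - 1)*(b^2 + 7*b + 12) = (b - 1)*(b + 3)*(b + 4)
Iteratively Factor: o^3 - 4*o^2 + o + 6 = (o - 2)*(o^2 - 2*o - 3) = (o - 2)*(o + 1)*(o - 3)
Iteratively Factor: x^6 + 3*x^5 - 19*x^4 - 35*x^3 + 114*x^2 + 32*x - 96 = (x + 1)*(x^5 + 2*x^4 - 21*x^3 - 14*x^2 + 128*x - 96) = (x - 3)*(x + 1)*(x^4 + 5*x^3 - 6*x^2 - 32*x + 32) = (x - 3)*(x - 2)*(x + 1)*(x^3 + 7*x^2 + 8*x - 16) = (x - 3)*(x - 2)*(x + 1)*(x + 4)*(x^2 + 3*x - 4) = (x - 3)*(x - 2)*(x + 1)*(x + 4)^2*(x - 1)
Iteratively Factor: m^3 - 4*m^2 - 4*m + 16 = (m + 2)*(m^2 - 6*m + 8) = (m - 2)*(m + 2)*(m - 4)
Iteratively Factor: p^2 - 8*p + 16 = (p - 4)*(p - 4)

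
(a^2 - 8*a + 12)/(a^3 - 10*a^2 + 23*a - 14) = (a - 6)/(a^2 - 8*a + 7)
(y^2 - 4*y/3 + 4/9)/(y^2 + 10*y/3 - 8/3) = (y - 2/3)/(y + 4)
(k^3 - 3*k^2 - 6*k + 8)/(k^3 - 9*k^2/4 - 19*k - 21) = 4*(k^2 - 5*k + 4)/(4*k^2 - 17*k - 42)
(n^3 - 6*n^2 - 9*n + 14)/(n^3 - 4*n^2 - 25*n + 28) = (n + 2)/(n + 4)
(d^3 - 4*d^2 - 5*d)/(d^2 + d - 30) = d*(d + 1)/(d + 6)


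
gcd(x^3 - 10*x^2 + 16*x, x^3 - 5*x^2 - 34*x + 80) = x^2 - 10*x + 16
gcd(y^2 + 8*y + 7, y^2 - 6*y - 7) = y + 1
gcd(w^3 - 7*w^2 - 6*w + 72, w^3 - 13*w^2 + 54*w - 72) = w^2 - 10*w + 24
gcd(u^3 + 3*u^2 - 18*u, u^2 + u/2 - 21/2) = u - 3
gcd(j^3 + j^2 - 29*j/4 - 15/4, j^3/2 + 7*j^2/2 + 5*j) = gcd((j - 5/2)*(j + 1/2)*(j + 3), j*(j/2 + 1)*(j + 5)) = 1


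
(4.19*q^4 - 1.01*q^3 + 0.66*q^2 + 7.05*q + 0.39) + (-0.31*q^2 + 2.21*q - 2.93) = 4.19*q^4 - 1.01*q^3 + 0.35*q^2 + 9.26*q - 2.54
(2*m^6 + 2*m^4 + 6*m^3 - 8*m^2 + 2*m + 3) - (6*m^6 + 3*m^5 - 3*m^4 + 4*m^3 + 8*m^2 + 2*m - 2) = -4*m^6 - 3*m^5 + 5*m^4 + 2*m^3 - 16*m^2 + 5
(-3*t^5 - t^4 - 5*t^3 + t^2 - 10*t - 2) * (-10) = 30*t^5 + 10*t^4 + 50*t^3 - 10*t^2 + 100*t + 20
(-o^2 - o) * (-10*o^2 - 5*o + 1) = 10*o^4 + 15*o^3 + 4*o^2 - o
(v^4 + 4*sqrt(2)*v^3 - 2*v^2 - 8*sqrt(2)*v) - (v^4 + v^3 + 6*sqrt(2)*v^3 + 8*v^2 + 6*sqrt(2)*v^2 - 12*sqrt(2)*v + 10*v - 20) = -2*sqrt(2)*v^3 - v^3 - 10*v^2 - 6*sqrt(2)*v^2 - 10*v + 4*sqrt(2)*v + 20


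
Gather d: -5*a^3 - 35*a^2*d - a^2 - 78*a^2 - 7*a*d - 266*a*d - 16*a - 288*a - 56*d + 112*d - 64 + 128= -5*a^3 - 79*a^2 - 304*a + d*(-35*a^2 - 273*a + 56) + 64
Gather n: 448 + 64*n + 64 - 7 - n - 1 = 63*n + 504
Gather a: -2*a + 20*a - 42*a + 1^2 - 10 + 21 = 12 - 24*a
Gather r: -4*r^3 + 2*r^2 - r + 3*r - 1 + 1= -4*r^3 + 2*r^2 + 2*r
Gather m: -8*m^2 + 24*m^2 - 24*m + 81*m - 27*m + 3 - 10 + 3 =16*m^2 + 30*m - 4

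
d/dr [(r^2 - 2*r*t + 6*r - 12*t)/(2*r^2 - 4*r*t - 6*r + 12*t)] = -9/(2*r^2 - 12*r + 18)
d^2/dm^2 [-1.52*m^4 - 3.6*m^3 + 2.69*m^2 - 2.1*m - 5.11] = -18.24*m^2 - 21.6*m + 5.38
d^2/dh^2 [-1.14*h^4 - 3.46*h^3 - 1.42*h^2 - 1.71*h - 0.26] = -13.68*h^2 - 20.76*h - 2.84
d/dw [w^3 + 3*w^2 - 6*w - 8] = 3*w^2 + 6*w - 6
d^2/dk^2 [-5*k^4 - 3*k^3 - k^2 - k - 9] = -60*k^2 - 18*k - 2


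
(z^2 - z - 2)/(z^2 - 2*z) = (z + 1)/z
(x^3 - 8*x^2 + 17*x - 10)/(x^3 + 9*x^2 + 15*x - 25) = (x^2 - 7*x + 10)/(x^2 + 10*x + 25)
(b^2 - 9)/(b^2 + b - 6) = (b - 3)/(b - 2)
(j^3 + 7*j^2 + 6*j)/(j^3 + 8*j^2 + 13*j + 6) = j/(j + 1)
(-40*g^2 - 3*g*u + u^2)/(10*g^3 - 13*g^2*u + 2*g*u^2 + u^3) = (-8*g + u)/(2*g^2 - 3*g*u + u^2)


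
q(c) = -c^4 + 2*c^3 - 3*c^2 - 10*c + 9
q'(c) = -4*c^3 + 6*c^2 - 6*c - 10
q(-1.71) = -1.22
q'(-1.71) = 37.81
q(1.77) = -16.82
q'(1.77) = -24.00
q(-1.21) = 11.02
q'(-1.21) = 13.13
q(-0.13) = 10.24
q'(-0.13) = -9.11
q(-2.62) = -68.48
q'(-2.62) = 118.85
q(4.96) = -475.60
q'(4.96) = -380.25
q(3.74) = -161.39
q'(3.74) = -157.77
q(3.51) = -128.36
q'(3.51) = -130.11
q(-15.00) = -57891.00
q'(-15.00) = 14930.00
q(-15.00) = -57891.00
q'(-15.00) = 14930.00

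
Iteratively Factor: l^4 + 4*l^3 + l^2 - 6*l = (l + 3)*(l^3 + l^2 - 2*l) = l*(l + 3)*(l^2 + l - 2) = l*(l + 2)*(l + 3)*(l - 1)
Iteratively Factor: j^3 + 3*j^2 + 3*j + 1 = (j + 1)*(j^2 + 2*j + 1) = (j + 1)^2*(j + 1)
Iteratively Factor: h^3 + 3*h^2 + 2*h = (h + 2)*(h^2 + h) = h*(h + 2)*(h + 1)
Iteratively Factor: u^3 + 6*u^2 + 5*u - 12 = (u - 1)*(u^2 + 7*u + 12) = (u - 1)*(u + 4)*(u + 3)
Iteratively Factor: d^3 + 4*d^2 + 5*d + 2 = (d + 1)*(d^2 + 3*d + 2) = (d + 1)*(d + 2)*(d + 1)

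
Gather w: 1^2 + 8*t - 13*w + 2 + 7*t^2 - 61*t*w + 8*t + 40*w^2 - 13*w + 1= 7*t^2 + 16*t + 40*w^2 + w*(-61*t - 26) + 4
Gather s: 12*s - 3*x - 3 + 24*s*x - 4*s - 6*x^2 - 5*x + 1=s*(24*x + 8) - 6*x^2 - 8*x - 2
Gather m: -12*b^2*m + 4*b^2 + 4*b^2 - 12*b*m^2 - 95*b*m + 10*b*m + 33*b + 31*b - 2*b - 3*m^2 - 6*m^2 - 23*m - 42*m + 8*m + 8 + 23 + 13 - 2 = 8*b^2 + 62*b + m^2*(-12*b - 9) + m*(-12*b^2 - 85*b - 57) + 42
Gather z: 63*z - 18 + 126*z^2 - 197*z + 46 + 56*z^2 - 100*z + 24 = 182*z^2 - 234*z + 52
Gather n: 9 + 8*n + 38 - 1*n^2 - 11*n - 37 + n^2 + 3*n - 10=0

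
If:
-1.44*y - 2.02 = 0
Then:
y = -1.40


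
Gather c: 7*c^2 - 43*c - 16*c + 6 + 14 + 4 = 7*c^2 - 59*c + 24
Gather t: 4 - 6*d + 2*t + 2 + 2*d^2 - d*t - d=2*d^2 - 7*d + t*(2 - d) + 6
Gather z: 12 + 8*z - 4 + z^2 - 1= z^2 + 8*z + 7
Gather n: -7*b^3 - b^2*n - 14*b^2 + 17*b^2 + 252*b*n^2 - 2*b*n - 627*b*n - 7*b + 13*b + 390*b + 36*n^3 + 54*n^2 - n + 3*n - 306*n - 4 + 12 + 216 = -7*b^3 + 3*b^2 + 396*b + 36*n^3 + n^2*(252*b + 54) + n*(-b^2 - 629*b - 304) + 224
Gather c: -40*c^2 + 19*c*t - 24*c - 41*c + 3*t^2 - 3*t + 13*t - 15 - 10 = -40*c^2 + c*(19*t - 65) + 3*t^2 + 10*t - 25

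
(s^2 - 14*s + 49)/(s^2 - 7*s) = (s - 7)/s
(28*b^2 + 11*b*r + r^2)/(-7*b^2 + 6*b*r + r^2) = (4*b + r)/(-b + r)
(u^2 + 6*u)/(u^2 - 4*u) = (u + 6)/(u - 4)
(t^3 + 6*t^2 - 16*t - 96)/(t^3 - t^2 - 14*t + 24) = (t^2 + 2*t - 24)/(t^2 - 5*t + 6)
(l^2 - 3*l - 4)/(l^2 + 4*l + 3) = (l - 4)/(l + 3)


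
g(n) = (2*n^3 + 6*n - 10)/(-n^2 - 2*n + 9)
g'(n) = (2*n + 2)*(2*n^3 + 6*n - 10)/(-n^2 - 2*n + 9)^2 + (6*n^2 + 6)/(-n^2 - 2*n + 9)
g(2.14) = 159.83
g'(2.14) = 7387.71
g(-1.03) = -1.84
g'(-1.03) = 1.25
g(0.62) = -0.79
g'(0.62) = 0.78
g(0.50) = -0.87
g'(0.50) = 0.63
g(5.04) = -10.43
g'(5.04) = -1.22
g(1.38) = 0.82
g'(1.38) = 4.91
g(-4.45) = 111.93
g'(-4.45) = 340.33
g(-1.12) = -1.96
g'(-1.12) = 1.40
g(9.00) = -16.69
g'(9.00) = -1.76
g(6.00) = -11.74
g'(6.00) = -1.48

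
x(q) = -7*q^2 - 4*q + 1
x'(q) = -14*q - 4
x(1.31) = -16.25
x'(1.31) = -22.34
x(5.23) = -211.39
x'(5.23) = -77.22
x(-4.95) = -150.72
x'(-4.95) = 65.30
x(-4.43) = -118.65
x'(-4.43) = 58.02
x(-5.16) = -164.74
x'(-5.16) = 68.24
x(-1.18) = -4.03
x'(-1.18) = 12.52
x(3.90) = -121.07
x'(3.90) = -58.60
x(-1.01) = -2.10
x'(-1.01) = 10.14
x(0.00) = 1.00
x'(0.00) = -4.00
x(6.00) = -275.00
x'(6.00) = -88.00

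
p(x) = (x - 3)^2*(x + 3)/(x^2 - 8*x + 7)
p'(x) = (8 - 2*x)*(x - 3)^2*(x + 3)/(x^2 - 8*x + 7)^2 + (x - 3)^2/(x^2 - 8*x + 7) + (x + 3)*(2*x - 6)/(x^2 - 8*x + 7)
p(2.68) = -0.08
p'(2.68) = 0.52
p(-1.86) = 1.06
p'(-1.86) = 0.99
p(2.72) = -0.06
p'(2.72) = 0.45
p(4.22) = -1.20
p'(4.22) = -2.19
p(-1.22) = 1.74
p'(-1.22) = 1.15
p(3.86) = -0.56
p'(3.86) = -1.38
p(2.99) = -0.00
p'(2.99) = 0.02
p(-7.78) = -4.28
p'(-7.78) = 0.91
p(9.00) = 27.00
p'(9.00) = -5.62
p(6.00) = -16.20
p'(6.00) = -25.56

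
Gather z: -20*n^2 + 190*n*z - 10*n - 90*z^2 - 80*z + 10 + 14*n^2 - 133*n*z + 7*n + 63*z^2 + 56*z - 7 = -6*n^2 - 3*n - 27*z^2 + z*(57*n - 24) + 3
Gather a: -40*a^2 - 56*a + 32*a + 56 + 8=-40*a^2 - 24*a + 64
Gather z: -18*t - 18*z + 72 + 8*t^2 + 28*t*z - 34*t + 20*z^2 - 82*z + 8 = 8*t^2 - 52*t + 20*z^2 + z*(28*t - 100) + 80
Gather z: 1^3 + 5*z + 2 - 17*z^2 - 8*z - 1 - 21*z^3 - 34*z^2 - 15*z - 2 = -21*z^3 - 51*z^2 - 18*z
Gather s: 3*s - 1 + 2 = 3*s + 1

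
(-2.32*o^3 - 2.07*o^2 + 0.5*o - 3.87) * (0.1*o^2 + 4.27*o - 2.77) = -0.232*o^5 - 10.1134*o^4 - 2.3625*o^3 + 7.4819*o^2 - 17.9099*o + 10.7199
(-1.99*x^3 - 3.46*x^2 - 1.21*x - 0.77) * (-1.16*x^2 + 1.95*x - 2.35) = 2.3084*x^5 + 0.133099999999999*x^4 - 0.6669*x^3 + 6.6647*x^2 + 1.342*x + 1.8095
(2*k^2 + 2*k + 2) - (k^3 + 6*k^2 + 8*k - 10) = -k^3 - 4*k^2 - 6*k + 12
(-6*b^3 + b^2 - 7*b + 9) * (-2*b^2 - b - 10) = 12*b^5 + 4*b^4 + 73*b^3 - 21*b^2 + 61*b - 90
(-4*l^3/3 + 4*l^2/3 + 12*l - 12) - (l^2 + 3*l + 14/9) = -4*l^3/3 + l^2/3 + 9*l - 122/9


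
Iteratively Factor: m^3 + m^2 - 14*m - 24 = (m + 3)*(m^2 - 2*m - 8) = (m + 2)*(m + 3)*(m - 4)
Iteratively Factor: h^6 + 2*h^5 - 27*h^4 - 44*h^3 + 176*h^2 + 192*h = (h - 4)*(h^5 + 6*h^4 - 3*h^3 - 56*h^2 - 48*h) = (h - 4)*(h + 1)*(h^4 + 5*h^3 - 8*h^2 - 48*h) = (h - 4)*(h + 1)*(h + 4)*(h^3 + h^2 - 12*h) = h*(h - 4)*(h + 1)*(h + 4)*(h^2 + h - 12) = h*(h - 4)*(h + 1)*(h + 4)^2*(h - 3)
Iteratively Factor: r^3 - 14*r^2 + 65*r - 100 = (r - 5)*(r^2 - 9*r + 20) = (r - 5)*(r - 4)*(r - 5)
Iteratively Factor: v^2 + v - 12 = (v + 4)*(v - 3)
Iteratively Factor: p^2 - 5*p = (p - 5)*(p)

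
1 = 1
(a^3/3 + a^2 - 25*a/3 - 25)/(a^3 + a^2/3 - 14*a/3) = (a^3 + 3*a^2 - 25*a - 75)/(a*(3*a^2 + a - 14))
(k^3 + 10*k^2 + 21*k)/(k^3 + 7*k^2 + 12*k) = (k + 7)/(k + 4)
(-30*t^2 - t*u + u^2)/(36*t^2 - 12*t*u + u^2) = (-5*t - u)/(6*t - u)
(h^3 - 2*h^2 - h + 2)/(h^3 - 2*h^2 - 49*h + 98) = (h^2 - 1)/(h^2 - 49)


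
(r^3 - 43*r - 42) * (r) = r^4 - 43*r^2 - 42*r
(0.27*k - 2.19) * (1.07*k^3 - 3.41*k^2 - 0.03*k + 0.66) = 0.2889*k^4 - 3.264*k^3 + 7.4598*k^2 + 0.2439*k - 1.4454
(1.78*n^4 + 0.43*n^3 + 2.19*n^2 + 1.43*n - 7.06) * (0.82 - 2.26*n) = -4.0228*n^5 + 0.4878*n^4 - 4.5968*n^3 - 1.436*n^2 + 17.1282*n - 5.7892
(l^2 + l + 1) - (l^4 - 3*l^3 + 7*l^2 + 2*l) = -l^4 + 3*l^3 - 6*l^2 - l + 1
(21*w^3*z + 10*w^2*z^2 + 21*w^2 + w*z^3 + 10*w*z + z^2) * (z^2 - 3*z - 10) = 21*w^3*z^3 - 63*w^3*z^2 - 210*w^3*z + 10*w^2*z^4 - 30*w^2*z^3 - 79*w^2*z^2 - 63*w^2*z - 210*w^2 + w*z^5 - 3*w*z^4 - 30*w*z^2 - 100*w*z + z^4 - 3*z^3 - 10*z^2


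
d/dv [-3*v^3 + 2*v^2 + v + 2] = -9*v^2 + 4*v + 1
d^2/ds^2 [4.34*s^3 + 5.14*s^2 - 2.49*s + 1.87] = 26.04*s + 10.28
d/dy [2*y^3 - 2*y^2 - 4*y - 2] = 6*y^2 - 4*y - 4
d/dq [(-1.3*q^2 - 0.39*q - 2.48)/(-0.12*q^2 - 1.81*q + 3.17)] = (2.3062*q^2 - 8.8372*q - 5.7251)/(0.0144*q^4 + 0.4344*q^3 + 2.5153*q^2 - 11.4754*q + 10.0489)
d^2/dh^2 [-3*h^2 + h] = -6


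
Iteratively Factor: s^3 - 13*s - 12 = (s + 1)*(s^2 - s - 12) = (s - 4)*(s + 1)*(s + 3)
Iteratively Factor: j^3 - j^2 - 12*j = (j - 4)*(j^2 + 3*j) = j*(j - 4)*(j + 3)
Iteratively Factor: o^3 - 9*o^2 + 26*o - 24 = (o - 4)*(o^2 - 5*o + 6) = (o - 4)*(o - 2)*(o - 3)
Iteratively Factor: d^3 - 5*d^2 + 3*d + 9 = (d - 3)*(d^2 - 2*d - 3) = (d - 3)*(d + 1)*(d - 3)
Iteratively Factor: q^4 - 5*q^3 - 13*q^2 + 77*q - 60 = (q + 4)*(q^3 - 9*q^2 + 23*q - 15) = (q - 5)*(q + 4)*(q^2 - 4*q + 3) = (q - 5)*(q - 3)*(q + 4)*(q - 1)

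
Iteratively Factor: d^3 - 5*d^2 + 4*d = (d - 1)*(d^2 - 4*d) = d*(d - 1)*(d - 4)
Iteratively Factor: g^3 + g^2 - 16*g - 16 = (g - 4)*(g^2 + 5*g + 4) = (g - 4)*(g + 1)*(g + 4)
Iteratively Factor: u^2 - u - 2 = (u + 1)*(u - 2)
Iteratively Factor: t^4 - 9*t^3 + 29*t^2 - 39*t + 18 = (t - 3)*(t^3 - 6*t^2 + 11*t - 6) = (t - 3)*(t - 1)*(t^2 - 5*t + 6) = (t - 3)*(t - 2)*(t - 1)*(t - 3)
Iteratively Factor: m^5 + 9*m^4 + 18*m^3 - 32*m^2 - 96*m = (m - 2)*(m^4 + 11*m^3 + 40*m^2 + 48*m) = (m - 2)*(m + 4)*(m^3 + 7*m^2 + 12*m) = m*(m - 2)*(m + 4)*(m^2 + 7*m + 12) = m*(m - 2)*(m + 3)*(m + 4)*(m + 4)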